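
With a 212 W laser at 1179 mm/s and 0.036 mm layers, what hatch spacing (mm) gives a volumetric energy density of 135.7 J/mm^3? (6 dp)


h = 212 / (135.7*1179*0.036) = 0.036808 mm


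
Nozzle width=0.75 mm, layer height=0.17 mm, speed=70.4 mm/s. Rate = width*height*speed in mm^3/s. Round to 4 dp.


Rate = 0.75 * 0.17 * 70.4 = 8.976 mm^3/s


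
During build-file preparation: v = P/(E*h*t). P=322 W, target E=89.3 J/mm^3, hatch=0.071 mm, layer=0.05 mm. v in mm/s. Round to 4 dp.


v = 322 / (89.3*0.071*0.05) = 1015.7248 mm/s


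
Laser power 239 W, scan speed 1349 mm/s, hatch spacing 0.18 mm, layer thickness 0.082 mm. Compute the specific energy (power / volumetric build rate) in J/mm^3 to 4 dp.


Build rate = 1349 * 0.18 * 0.082 = 19.91124 mm^3/s
SE = 239 / 19.91124 = 12.0033 J/mm^3


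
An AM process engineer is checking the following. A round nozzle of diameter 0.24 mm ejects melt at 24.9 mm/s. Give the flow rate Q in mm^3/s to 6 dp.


A = pi*(0.24/2)^2 = 0.04523893 mm^2
Q = 0.04523893 * 24.9 = 1.126449 mm^3/s


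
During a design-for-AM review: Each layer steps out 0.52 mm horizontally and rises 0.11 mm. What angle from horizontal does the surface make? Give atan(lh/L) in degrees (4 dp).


angle = atan(0.11/0.52) = 11.9442 degrees


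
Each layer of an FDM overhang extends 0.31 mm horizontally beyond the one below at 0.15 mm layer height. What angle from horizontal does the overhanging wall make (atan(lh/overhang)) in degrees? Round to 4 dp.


angle = atan(0.15/0.31) = 25.821 degrees


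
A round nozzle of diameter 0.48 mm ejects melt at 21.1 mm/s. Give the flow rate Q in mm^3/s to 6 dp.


A = pi*(0.48/2)^2 = 0.18095574 mm^2
Q = 0.18095574 * 21.1 = 3.818166 mm^3/s


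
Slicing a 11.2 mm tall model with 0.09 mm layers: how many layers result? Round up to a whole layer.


Layers = ceil(11.2/0.09) = 125


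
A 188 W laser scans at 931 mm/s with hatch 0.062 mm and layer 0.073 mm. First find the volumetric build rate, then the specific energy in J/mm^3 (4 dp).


Build rate = 931 * 0.062 * 0.073 = 4.213706 mm^3/s
SE = 188 / 4.213706 = 44.6163 J/mm^3


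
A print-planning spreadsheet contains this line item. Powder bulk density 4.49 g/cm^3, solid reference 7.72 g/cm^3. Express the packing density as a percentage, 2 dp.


Packing = (4.49/7.72)*100 = 58.16 %


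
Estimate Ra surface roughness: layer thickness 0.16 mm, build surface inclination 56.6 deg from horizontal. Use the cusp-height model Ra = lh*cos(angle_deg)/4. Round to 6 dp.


Ra = 0.16 * cos(56.6) / 4 = 0.022019 mm


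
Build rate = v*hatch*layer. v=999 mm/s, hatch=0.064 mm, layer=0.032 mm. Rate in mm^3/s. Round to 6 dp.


Rate = 999 * 0.064 * 0.032 = 2.045952 mm^3/s


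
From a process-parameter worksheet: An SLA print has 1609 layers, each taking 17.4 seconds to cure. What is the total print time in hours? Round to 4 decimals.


t = 1609 * 17.4 / 3600 = 7.7768 hrs


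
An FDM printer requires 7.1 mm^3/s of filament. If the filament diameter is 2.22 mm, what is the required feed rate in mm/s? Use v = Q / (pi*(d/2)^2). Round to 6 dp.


A = pi*(2.22/2)^2 = 3.870756
v = 7.1 / 3.870756 = 1.834267 mm/s


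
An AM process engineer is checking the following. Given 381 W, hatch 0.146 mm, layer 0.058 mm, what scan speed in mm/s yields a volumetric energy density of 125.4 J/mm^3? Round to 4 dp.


v = 381 / (125.4*0.146*0.058) = 358.7952 mm/s


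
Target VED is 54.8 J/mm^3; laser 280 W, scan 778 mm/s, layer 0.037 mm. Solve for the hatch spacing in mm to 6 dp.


h = 280 / (54.8*778*0.037) = 0.177499 mm


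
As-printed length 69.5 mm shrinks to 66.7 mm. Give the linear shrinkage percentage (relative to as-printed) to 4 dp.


Shrinkage = ((69.5-66.7)/69.5)*100 = 4.0288 %


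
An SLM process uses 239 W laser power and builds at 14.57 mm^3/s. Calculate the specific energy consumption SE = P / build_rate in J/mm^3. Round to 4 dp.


SE = 239 / 14.57 = 16.4036 J/mm^3


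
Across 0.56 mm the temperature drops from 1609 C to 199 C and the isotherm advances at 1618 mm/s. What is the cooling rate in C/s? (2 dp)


G = (1609-199)/0.56 = 2517.85714286 C/mm
CR = 2517.85714286 * 1618 = 4073892.86 C/s


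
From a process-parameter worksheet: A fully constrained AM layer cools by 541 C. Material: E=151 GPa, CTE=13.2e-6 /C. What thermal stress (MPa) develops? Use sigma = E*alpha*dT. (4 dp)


sigma = 151*1000 * 13.2e-6 * 541 = 1078.3212 MPa


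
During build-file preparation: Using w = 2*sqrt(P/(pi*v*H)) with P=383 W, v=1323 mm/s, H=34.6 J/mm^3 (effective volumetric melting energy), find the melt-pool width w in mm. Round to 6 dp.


w = 2*sqrt(383/(pi*1323*34.6)) = 0.103213 mm


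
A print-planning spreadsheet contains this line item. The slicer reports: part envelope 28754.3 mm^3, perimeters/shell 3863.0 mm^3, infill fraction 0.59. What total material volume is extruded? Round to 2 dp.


V_infill = (28754.3 - 3863.0) * 0.59 = 14685.87
V_total = 3863.0 + 14685.87 = 18548.87 mm^3


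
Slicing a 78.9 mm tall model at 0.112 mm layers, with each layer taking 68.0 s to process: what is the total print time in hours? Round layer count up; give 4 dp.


Layers = ceil(78.9/0.112) = 705
t = 705 * 68.0 / 3600 = 13.3167 hrs


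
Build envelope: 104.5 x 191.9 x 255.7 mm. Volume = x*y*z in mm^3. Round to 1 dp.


V = 104.5 * 191.9 * 255.7 = 5127692.7 mm^3


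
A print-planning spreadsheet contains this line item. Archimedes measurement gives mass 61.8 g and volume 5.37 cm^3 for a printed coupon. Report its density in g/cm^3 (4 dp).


rho = 61.8 / 5.37 = 11.5084 g/cm^3


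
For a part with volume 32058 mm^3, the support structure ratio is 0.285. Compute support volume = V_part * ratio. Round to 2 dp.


V_support = 32058 * 0.285 = 9136.53 mm^3


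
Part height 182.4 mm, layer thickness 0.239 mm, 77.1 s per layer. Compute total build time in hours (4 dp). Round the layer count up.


Layers = ceil(182.4/0.239) = 764
t = 764 * 77.1 / 3600 = 16.3623 hrs


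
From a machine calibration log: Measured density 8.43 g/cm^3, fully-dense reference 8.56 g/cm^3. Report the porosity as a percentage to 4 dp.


Porosity = (1-8.43/8.56)*100 = 1.5187 %


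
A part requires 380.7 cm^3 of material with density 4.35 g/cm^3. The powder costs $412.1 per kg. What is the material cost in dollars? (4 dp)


Mass = 380.7*4.35/1000 = 1.656045 kg
Cost = 1.656045 * 412.1 = 682.4561 $


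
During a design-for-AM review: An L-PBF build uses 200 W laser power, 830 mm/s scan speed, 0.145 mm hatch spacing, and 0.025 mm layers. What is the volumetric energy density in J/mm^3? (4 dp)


E = 200 / (830*0.145*0.025) = 66.4728 J/mm^3


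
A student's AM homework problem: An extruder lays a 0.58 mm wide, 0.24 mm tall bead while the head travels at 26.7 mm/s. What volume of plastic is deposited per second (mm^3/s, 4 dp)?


Rate = 0.58 * 0.24 * 26.7 = 3.7166 mm^3/s


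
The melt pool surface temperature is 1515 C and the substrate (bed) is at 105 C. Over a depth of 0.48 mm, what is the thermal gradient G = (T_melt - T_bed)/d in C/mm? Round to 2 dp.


G = (1515-105)/0.48 = 2937.5 C/mm


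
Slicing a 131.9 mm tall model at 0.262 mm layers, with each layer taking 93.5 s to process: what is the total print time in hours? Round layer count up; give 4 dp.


Layers = ceil(131.9/0.262) = 504
t = 504 * 93.5 / 3600 = 13.09 hrs


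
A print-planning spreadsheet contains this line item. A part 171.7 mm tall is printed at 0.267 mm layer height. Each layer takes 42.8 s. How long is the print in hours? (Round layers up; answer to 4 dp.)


Layers = ceil(171.7/0.267) = 644
t = 644 * 42.8 / 3600 = 7.6564 hrs


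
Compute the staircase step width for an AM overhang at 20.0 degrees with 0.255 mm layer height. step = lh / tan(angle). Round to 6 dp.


step = 0.255 / tan(20.0) = 0.700607 mm


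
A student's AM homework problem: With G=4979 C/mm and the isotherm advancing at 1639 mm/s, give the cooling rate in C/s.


CR = 4979 * 1639 = 8160581 C/s


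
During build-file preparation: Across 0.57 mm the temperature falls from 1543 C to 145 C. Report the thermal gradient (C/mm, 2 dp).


G = (1543-145)/0.57 = 2452.63 C/mm


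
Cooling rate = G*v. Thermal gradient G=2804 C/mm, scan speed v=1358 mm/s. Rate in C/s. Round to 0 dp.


CR = 2804 * 1358 = 3807832 C/s


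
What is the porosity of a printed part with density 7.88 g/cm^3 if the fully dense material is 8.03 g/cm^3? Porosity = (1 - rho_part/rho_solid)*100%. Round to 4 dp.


Porosity = (1-7.88/8.03)*100 = 1.868 %


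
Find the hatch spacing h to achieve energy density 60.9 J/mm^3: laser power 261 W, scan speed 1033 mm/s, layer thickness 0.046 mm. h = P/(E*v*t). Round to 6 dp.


h = 261 / (60.9*1033*0.046) = 0.090191 mm


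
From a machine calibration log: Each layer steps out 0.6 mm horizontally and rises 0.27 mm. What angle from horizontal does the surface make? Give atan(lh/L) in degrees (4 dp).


angle = atan(0.27/0.6) = 24.2277 degrees


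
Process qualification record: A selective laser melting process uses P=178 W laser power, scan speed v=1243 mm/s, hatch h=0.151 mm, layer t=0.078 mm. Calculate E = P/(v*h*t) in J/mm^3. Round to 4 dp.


E = 178 / (1243*0.151*0.078) = 12.1584 J/mm^3


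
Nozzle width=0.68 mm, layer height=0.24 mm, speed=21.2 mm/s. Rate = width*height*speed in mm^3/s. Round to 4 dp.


Rate = 0.68 * 0.24 * 21.2 = 3.4598 mm^3/s


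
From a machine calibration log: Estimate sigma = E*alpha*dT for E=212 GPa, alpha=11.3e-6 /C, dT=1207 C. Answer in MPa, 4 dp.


sigma = 212*1000 * 11.3e-6 * 1207 = 2891.4892 MPa


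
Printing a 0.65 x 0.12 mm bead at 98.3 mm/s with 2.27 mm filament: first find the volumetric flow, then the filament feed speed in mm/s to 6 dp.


Q = 0.65 * 0.12 * 98.3 = 7.6674 mm^3/s
A_fil = pi*(2.27/2)^2 = 4.0470782 mm^2
v_feed = 7.6674 / 4.0470782 = 1.894552 mm/s


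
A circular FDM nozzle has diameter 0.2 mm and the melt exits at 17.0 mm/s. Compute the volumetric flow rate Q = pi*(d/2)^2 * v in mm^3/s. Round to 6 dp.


A = pi*(0.2/2)^2 = 0.03141593 mm^2
Q = 0.03141593 * 17.0 = 0.534071 mm^3/s


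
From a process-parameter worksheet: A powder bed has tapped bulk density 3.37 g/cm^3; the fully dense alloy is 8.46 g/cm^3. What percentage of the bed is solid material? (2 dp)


Packing = (3.37/8.46)*100 = 39.83 %


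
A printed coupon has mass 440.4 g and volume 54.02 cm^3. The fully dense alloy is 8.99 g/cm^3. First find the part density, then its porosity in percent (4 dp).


rho_part = 440.4 / 54.02 = 8.1525361 g/cm^3
Porosity = (1 - 8.1525361/8.99)*100 = 9.3155 %


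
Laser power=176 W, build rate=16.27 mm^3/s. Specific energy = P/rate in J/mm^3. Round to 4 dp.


SE = 176 / 16.27 = 10.8175 J/mm^3


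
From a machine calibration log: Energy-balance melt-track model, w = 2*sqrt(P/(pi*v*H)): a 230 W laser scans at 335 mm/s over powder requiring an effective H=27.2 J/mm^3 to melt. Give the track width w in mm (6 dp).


w = 2*sqrt(230/(pi*335*27.2)) = 0.179272 mm


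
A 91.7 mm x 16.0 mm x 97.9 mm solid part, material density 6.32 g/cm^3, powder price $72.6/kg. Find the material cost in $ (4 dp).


V = 91.7 * 16.0 * 97.9 = 143638.88 mm^3 = 143.63888 cm^3
Mass = 143.63888 * 6.32 / 1000 = 0.90779772 kg
Cost = 0.90779772 * 72.6 = 65.9061 $


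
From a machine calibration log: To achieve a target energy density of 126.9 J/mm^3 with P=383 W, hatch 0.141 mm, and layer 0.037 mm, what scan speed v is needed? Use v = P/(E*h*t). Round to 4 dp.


v = 383 / (126.9*0.141*0.037) = 578.5173 mm/s


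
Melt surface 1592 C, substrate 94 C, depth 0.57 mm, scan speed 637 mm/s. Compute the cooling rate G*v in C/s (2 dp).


G = (1592-94)/0.57 = 2628.07017544 C/mm
CR = 2628.07017544 * 637 = 1674080.7 C/s


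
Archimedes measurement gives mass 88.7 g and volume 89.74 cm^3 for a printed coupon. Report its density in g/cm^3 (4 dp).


rho = 88.7 / 89.74 = 0.9884 g/cm^3


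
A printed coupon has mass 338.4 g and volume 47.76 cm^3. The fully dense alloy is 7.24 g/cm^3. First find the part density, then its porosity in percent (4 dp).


rho_part = 338.4 / 47.76 = 7.08542714 g/cm^3
Porosity = (1 - 7.08542714/7.24)*100 = 2.135 %


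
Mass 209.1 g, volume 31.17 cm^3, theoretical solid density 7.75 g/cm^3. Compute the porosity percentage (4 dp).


rho_part = 209.1 / 31.17 = 6.70837344 g/cm^3
Porosity = (1 - 6.70837344/7.75)*100 = 13.4403 %


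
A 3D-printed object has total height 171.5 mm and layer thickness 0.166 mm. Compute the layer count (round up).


Layers = ceil(171.5/0.166) = 1034


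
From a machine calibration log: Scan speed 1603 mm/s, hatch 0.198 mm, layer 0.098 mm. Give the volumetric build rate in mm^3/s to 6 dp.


Rate = 1603 * 0.198 * 0.098 = 31.104612 mm^3/s


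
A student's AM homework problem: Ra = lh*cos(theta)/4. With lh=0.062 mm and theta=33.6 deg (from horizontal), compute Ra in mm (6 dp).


Ra = 0.062 * cos(33.6) / 4 = 0.01291 mm


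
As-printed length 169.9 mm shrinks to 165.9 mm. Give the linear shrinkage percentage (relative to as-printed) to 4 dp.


Shrinkage = ((169.9-165.9)/169.9)*100 = 2.3543 %


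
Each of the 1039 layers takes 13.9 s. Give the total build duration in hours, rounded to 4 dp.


t = 1039 * 13.9 / 3600 = 4.0117 hrs


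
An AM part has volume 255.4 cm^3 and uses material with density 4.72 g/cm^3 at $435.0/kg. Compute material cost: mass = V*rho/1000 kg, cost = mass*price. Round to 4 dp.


Mass = 255.4*4.72/1000 = 1.205488 kg
Cost = 1.205488 * 435.0 = 524.3873 $


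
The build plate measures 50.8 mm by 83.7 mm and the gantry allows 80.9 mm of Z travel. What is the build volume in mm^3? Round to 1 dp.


V = 50.8 * 83.7 * 80.9 = 343983.6 mm^3


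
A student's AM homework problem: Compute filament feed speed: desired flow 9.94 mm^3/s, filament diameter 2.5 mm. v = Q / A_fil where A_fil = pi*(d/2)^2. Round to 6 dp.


A = pi*(2.5/2)^2 = 4.908739
v = 9.94 / 4.908739 = 2.02496 mm/s


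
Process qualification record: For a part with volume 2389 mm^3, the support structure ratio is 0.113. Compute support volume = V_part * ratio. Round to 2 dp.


V_support = 2389 * 0.113 = 269.96 mm^3


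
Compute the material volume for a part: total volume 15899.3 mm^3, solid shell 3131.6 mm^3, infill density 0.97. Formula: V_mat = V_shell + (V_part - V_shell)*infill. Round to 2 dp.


V_infill = (15899.3 - 3131.6) * 0.97 = 12384.67
V_total = 3131.6 + 12384.67 = 15516.27 mm^3


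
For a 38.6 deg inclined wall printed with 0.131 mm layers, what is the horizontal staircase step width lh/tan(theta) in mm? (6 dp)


step = 0.131 / tan(38.6) = 0.164101 mm


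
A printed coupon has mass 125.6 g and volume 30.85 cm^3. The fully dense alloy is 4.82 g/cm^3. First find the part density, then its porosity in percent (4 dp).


rho_part = 125.6 / 30.85 = 4.0713128 g/cm^3
Porosity = (1 - 4.0713128/4.82)*100 = 15.5329 %


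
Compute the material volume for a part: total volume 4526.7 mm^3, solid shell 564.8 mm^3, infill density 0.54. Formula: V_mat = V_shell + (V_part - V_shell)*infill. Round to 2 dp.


V_infill = (4526.7 - 564.8) * 0.54 = 2139.43
V_total = 564.8 + 2139.43 = 2704.23 mm^3


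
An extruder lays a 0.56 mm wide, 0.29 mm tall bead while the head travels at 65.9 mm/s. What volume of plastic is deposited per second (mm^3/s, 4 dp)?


Rate = 0.56 * 0.29 * 65.9 = 10.7022 mm^3/s


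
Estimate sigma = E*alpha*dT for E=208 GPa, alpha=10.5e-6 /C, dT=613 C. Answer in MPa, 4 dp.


sigma = 208*1000 * 10.5e-6 * 613 = 1338.792 MPa


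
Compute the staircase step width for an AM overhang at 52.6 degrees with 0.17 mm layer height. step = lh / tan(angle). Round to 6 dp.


step = 0.17 / tan(52.6) = 0.129975 mm


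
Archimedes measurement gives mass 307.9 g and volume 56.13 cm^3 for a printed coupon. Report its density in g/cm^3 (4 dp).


rho = 307.9 / 56.13 = 5.4855 g/cm^3


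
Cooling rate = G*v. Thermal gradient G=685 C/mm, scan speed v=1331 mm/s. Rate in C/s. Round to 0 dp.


CR = 685 * 1331 = 911735 C/s


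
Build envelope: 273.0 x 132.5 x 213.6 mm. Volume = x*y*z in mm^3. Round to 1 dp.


V = 273.0 * 132.5 * 213.6 = 7726446.0 mm^3


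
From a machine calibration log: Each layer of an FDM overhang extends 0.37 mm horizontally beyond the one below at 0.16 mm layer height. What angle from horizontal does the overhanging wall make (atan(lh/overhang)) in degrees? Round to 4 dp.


angle = atan(0.16/0.37) = 23.3852 degrees


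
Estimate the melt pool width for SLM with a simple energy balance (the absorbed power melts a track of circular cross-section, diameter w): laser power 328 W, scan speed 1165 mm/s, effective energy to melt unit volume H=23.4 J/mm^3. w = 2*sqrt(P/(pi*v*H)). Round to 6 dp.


w = 2*sqrt(328/(pi*1165*23.4)) = 0.123772 mm


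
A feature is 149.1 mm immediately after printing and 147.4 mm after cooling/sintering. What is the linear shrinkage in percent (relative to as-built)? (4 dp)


Shrinkage = ((149.1-147.4)/149.1)*100 = 1.1402 %


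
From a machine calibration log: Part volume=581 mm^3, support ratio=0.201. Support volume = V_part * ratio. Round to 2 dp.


V_support = 581 * 0.201 = 116.78 mm^3


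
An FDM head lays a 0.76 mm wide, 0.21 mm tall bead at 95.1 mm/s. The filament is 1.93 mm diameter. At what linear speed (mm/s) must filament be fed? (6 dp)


Q = 0.76 * 0.21 * 95.1 = 15.17796 mm^3/s
A_fil = pi*(1.93/2)^2 = 2.92552962 mm^2
v_feed = 15.17796 / 2.92552962 = 5.188107 mm/s


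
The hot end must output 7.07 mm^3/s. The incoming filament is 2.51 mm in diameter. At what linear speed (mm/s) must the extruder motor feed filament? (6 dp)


A = pi*(2.51/2)^2 = 4.948087
v = 7.07 / 4.948087 = 1.428835 mm/s


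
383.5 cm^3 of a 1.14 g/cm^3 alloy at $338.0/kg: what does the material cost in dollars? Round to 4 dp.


Mass = 383.5*1.14/1000 = 0.43719 kg
Cost = 0.43719 * 338.0 = 147.7702 $


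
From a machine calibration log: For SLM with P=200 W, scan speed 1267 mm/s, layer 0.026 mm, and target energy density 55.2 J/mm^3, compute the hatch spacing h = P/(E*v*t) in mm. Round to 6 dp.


h = 200 / (55.2*1267*0.026) = 0.109987 mm


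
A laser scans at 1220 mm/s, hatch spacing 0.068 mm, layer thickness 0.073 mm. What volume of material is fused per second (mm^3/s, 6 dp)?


Rate = 1220 * 0.068 * 0.073 = 6.05608 mm^3/s


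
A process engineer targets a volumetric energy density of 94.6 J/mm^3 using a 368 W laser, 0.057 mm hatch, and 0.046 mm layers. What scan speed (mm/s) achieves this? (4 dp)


v = 368 / (94.6*0.057*0.046) = 1483.6245 mm/s


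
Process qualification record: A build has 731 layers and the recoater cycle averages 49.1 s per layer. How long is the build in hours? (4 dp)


t = 731 * 49.1 / 3600 = 9.97 hrs


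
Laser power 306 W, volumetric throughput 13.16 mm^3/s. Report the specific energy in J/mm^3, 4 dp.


SE = 306 / 13.16 = 23.2523 J/mm^3


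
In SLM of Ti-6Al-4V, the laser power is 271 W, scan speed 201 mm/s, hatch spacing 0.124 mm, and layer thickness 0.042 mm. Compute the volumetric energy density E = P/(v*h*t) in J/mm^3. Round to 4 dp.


E = 271 / (201*0.124*0.042) = 258.8822 J/mm^3


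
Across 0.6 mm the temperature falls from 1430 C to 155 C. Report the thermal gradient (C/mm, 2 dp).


G = (1430-155)/0.6 = 2125.0 C/mm


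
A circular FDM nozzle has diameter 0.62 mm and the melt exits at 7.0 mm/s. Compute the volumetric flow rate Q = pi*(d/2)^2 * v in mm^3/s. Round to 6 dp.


A = pi*(0.62/2)^2 = 0.30190705 mm^2
Q = 0.30190705 * 7.0 = 2.113349 mm^3/s


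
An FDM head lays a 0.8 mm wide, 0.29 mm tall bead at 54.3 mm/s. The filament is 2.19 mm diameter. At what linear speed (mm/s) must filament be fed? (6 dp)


Q = 0.8 * 0.29 * 54.3 = 12.5976 mm^3/s
A_fil = pi*(2.19/2)^2 = 3.76684813 mm^2
v_feed = 12.5976 / 3.76684813 = 3.344334 mm/s


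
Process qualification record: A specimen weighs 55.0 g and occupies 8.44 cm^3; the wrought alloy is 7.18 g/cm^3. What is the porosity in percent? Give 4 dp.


rho_part = 55.0 / 8.44 = 6.51658768 g/cm^3
Porosity = (1 - 6.51658768/7.18)*100 = 9.2397 %


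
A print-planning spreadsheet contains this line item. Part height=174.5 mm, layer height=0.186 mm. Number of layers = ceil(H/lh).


Layers = ceil(174.5/0.186) = 939


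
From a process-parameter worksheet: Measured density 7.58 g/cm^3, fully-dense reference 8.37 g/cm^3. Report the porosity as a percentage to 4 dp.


Porosity = (1-7.58/8.37)*100 = 9.4385 %


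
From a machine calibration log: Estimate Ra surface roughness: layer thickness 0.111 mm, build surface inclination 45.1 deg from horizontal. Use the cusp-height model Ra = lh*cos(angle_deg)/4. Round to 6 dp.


Ra = 0.111 * cos(45.1) / 4 = 0.019588 mm


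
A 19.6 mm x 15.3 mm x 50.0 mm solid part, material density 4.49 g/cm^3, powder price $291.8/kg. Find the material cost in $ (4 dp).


V = 19.6 * 15.3 * 50.0 = 14994.0 mm^3 = 14.994 cm^3
Mass = 14.994 * 4.49 / 1000 = 0.06732306 kg
Cost = 0.06732306 * 291.8 = 19.6449 $


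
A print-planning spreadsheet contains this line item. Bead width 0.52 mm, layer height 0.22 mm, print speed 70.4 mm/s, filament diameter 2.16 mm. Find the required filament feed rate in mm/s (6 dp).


Q = 0.52 * 0.22 * 70.4 = 8.05376 mm^3/s
A_fil = pi*(2.16/2)^2 = 3.66435367 mm^2
v_feed = 8.05376 / 3.66435367 = 2.197866 mm/s


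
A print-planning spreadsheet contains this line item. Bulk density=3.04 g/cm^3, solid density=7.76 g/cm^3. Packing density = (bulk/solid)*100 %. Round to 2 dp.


Packing = (3.04/7.76)*100 = 39.18 %


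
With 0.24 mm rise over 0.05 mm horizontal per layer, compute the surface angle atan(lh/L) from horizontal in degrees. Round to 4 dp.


angle = atan(0.24/0.05) = 78.2317 degrees


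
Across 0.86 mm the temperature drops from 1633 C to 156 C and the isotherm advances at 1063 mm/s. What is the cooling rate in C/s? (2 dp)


G = (1633-156)/0.86 = 1717.44186047 C/mm
CR = 1717.44186047 * 1063 = 1825640.7 C/s


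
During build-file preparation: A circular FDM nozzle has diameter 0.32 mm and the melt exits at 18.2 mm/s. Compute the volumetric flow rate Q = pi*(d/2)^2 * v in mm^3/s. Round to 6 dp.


A = pi*(0.32/2)^2 = 0.08042477 mm^2
Q = 0.08042477 * 18.2 = 1.463731 mm^3/s


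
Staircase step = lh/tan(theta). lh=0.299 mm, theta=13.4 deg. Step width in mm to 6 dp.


step = 0.299 / tan(13.4) = 1.255071 mm


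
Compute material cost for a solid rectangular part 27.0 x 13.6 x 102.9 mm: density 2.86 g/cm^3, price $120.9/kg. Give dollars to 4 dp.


V = 27.0 * 13.6 * 102.9 = 37784.88 mm^3 = 37.78488 cm^3
Mass = 37.78488 * 2.86 / 1000 = 0.10806476 kg
Cost = 0.10806476 * 120.9 = 13.065 $


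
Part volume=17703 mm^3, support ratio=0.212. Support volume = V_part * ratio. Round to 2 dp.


V_support = 17703 * 0.212 = 3753.04 mm^3


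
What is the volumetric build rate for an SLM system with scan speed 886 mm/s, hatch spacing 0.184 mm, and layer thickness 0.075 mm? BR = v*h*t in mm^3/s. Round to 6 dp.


Rate = 886 * 0.184 * 0.075 = 12.2268 mm^3/s


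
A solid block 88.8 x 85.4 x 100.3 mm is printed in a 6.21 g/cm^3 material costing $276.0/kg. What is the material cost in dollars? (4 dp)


V = 88.8 * 85.4 * 100.3 = 760627.056 mm^3 = 760.627056 cm^3
Mass = 760.627056 * 6.21 / 1000 = 4.72349402 kg
Cost = 4.72349402 * 276.0 = 1303.6843 $


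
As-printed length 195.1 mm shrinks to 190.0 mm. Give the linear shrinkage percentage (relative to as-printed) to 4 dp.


Shrinkage = ((195.1-190.0)/195.1)*100 = 2.614 %


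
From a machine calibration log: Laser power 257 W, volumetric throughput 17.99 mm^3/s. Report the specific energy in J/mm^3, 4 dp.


SE = 257 / 17.99 = 14.2857 J/mm^3


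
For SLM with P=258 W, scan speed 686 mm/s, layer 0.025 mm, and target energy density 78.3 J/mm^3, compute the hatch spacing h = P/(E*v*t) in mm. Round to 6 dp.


h = 258 / (78.3*686*0.025) = 0.192129 mm


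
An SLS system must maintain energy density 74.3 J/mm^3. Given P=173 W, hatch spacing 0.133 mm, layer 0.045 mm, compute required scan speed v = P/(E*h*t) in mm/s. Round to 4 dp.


v = 173 / (74.3*0.133*0.045) = 389.039 mm/s


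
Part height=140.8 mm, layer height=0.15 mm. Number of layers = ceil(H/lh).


Layers = ceil(140.8/0.15) = 939


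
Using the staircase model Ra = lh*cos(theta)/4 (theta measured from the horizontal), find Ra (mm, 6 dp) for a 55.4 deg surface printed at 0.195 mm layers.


Ra = 0.195 * cos(55.4) / 4 = 0.027682 mm


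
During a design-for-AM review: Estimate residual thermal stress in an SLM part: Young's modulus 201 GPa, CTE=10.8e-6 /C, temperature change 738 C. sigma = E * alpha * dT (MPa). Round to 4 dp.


sigma = 201*1000 * 10.8e-6 * 738 = 1602.0504 MPa


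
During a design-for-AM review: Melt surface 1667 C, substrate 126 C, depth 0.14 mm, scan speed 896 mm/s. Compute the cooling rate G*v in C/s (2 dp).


G = (1667-126)/0.14 = 11007.14285714 C/mm
CR = 11007.14285714 * 896 = 9862400.0 C/s


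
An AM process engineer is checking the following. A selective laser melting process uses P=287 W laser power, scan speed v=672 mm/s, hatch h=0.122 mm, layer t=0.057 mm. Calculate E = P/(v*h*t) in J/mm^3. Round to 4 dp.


E = 287 / (672*0.122*0.057) = 61.4155 J/mm^3


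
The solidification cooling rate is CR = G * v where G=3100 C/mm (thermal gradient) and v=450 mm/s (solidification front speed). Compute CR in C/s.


CR = 3100 * 450 = 1395000 C/s


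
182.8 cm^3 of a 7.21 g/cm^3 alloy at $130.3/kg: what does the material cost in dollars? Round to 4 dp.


Mass = 182.8*7.21/1000 = 1.317988 kg
Cost = 1.317988 * 130.3 = 171.7338 $


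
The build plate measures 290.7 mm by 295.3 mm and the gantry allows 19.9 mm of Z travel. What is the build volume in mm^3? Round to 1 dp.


V = 290.7 * 295.3 * 19.9 = 1708289.8 mm^3


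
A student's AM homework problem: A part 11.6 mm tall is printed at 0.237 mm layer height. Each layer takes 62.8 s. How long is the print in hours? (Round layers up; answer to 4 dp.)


Layers = ceil(11.6/0.237) = 49
t = 49 * 62.8 / 3600 = 0.8548 hrs


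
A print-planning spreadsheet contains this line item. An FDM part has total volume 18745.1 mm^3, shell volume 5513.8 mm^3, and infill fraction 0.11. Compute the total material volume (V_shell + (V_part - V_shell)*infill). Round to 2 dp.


V_infill = (18745.1 - 5513.8) * 0.11 = 1455.44
V_total = 5513.8 + 1455.44 = 6969.24 mm^3


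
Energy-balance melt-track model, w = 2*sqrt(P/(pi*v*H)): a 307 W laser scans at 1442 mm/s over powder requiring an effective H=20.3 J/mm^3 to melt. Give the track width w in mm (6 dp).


w = 2*sqrt(307/(pi*1442*20.3)) = 0.115556 mm


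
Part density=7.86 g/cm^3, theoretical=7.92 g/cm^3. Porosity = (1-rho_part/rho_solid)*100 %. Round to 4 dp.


Porosity = (1-7.86/7.92)*100 = 0.7576 %


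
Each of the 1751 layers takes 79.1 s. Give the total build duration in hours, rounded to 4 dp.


t = 1751 * 79.1 / 3600 = 38.4734 hrs


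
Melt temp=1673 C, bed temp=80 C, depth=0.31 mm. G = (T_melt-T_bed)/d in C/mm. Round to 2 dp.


G = (1673-80)/0.31 = 5138.71 C/mm


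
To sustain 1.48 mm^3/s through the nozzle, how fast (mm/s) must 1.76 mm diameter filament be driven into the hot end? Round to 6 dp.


A = pi*(1.76/2)^2 = 2.432849
v = 1.48 / 2.432849 = 0.60834 mm/s


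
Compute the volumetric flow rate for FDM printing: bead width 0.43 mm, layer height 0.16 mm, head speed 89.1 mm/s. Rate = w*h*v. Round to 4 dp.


Rate = 0.43 * 0.16 * 89.1 = 6.1301 mm^3/s


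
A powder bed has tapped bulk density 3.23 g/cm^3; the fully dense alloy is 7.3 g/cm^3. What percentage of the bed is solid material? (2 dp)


Packing = (3.23/7.3)*100 = 44.25 %


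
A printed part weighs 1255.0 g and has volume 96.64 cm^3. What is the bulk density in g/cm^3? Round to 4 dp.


rho = 1255.0 / 96.64 = 12.9863 g/cm^3


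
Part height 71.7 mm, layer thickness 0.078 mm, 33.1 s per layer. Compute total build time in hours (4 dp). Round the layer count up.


Layers = ceil(71.7/0.078) = 920
t = 920 * 33.1 / 3600 = 8.4589 hrs


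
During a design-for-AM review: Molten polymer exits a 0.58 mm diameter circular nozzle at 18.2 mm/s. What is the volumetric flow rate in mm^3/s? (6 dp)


A = pi*(0.58/2)^2 = 0.26420794 mm^2
Q = 0.26420794 * 18.2 = 4.808585 mm^3/s


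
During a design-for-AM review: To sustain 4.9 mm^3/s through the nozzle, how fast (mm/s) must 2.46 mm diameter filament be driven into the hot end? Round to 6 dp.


A = pi*(2.46/2)^2 = 4.752916
v = 4.9 / 4.752916 = 1.030946 mm/s


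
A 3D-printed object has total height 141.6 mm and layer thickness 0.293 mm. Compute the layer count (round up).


Layers = ceil(141.6/0.293) = 484


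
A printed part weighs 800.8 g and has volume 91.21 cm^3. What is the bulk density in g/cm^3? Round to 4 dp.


rho = 800.8 / 91.21 = 8.7797 g/cm^3


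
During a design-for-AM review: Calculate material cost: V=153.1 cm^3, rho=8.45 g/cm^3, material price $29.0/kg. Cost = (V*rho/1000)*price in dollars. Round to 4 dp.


Mass = 153.1*8.45/1000 = 1.293695 kg
Cost = 1.293695 * 29.0 = 37.5172 $


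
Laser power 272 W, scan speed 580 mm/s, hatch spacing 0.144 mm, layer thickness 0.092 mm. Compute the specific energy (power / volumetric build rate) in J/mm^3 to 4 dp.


Build rate = 580 * 0.144 * 0.092 = 7.68384 mm^3/s
SE = 272 / 7.68384 = 35.399 J/mm^3


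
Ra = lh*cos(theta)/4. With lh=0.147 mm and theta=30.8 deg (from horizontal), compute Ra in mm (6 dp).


Ra = 0.147 * cos(30.8) / 4 = 0.031567 mm


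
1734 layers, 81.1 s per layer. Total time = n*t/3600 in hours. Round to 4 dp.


t = 1734 * 81.1 / 3600 = 39.0632 hrs


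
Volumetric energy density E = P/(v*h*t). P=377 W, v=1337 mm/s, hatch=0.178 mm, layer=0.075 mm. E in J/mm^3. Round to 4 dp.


E = 377 / (1337*0.178*0.075) = 21.1217 J/mm^3


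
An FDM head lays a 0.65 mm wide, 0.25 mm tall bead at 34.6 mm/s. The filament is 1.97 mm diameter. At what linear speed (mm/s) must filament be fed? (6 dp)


Q = 0.65 * 0.25 * 34.6 = 5.6225 mm^3/s
A_fil = pi*(1.97/2)^2 = 3.04805173 mm^2
v_feed = 5.6225 / 3.04805173 = 1.844621 mm/s


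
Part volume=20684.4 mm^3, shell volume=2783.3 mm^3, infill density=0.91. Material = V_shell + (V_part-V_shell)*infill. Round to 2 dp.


V_infill = (20684.4 - 2783.3) * 0.91 = 16290.0
V_total = 2783.3 + 16290.0 = 19073.3 mm^3


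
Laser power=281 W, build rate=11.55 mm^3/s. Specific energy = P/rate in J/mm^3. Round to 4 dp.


SE = 281 / 11.55 = 24.329 J/mm^3


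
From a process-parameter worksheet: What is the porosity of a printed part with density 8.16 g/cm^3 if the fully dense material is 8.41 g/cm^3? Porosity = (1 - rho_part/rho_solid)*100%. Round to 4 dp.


Porosity = (1-8.16/8.41)*100 = 2.9727 %


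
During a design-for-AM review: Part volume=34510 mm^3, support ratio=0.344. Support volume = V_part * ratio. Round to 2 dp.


V_support = 34510 * 0.344 = 11871.44 mm^3


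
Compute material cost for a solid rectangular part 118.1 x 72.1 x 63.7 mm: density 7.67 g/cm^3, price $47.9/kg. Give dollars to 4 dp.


V = 118.1 * 72.1 * 63.7 = 542406.137 mm^3 = 542.406137 cm^3
Mass = 542.406137 * 7.67 / 1000 = 4.16025507 kg
Cost = 4.16025507 * 47.9 = 199.2762 $


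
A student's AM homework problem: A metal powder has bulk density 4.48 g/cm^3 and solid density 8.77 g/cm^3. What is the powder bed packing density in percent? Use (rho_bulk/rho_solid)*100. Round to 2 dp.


Packing = (4.48/8.77)*100 = 51.08 %


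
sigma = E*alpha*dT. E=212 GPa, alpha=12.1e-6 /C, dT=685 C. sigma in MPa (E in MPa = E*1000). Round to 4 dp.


sigma = 212*1000 * 12.1e-6 * 685 = 1757.162 MPa


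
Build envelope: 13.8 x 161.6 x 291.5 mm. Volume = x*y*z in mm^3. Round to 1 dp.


V = 13.8 * 161.6 * 291.5 = 650068.3 mm^3


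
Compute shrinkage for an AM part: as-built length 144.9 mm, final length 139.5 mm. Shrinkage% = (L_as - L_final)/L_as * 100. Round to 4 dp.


Shrinkage = ((144.9-139.5)/144.9)*100 = 3.7267 %


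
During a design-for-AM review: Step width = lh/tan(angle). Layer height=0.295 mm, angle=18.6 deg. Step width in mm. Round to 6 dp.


step = 0.295 / tan(18.6) = 0.876575 mm


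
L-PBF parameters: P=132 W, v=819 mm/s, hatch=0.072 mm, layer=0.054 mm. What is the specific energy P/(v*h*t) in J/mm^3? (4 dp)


Build rate = 819 * 0.072 * 0.054 = 3.184272 mm^3/s
SE = 132 / 3.184272 = 41.4537 J/mm^3


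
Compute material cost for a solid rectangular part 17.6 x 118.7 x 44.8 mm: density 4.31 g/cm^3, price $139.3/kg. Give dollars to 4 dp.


V = 17.6 * 118.7 * 44.8 = 93592.576 mm^3 = 93.592576 cm^3
Mass = 93.592576 * 4.31 / 1000 = 0.403384 kg
Cost = 0.403384 * 139.3 = 56.1914 $


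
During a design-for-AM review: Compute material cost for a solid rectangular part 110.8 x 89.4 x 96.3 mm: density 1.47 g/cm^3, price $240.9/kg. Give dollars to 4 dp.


V = 110.8 * 89.4 * 96.3 = 953901.576 mm^3 = 953.901576 cm^3
Mass = 953.901576 * 1.47 / 1000 = 1.40223532 kg
Cost = 1.40223532 * 240.9 = 337.7985 $


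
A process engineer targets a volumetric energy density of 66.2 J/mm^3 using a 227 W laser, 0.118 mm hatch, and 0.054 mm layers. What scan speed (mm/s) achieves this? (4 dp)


v = 227 / (66.2*0.118*0.054) = 538.1361 mm/s


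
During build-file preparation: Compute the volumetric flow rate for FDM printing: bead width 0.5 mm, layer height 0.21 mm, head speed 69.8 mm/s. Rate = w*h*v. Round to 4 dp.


Rate = 0.5 * 0.21 * 69.8 = 7.329 mm^3/s


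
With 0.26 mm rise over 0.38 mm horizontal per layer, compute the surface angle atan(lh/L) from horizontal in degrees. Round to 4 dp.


angle = atan(0.26/0.38) = 34.3803 degrees


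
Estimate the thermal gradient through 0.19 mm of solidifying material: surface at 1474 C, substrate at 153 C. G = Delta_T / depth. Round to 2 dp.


G = (1474-153)/0.19 = 6952.63 C/mm


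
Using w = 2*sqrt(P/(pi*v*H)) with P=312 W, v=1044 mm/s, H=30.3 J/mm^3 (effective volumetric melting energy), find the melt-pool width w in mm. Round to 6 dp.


w = 2*sqrt(312/(pi*1044*30.3)) = 0.112063 mm


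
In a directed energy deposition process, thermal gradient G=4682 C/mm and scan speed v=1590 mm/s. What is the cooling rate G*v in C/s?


CR = 4682 * 1590 = 7444380 C/s


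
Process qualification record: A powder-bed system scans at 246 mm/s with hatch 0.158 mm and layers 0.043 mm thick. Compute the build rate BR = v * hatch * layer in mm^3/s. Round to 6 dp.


Rate = 246 * 0.158 * 0.043 = 1.671324 mm^3/s


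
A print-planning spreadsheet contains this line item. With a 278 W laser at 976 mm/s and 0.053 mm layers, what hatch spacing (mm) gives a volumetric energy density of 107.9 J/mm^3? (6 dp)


h = 278 / (107.9*976*0.053) = 0.049808 mm


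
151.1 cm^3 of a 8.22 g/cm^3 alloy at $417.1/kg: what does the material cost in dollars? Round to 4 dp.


Mass = 151.1*8.22/1000 = 1.242042 kg
Cost = 1.242042 * 417.1 = 518.0557 $


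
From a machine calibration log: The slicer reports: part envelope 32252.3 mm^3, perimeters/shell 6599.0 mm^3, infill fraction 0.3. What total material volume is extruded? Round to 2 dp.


V_infill = (32252.3 - 6599.0) * 0.3 = 7695.99
V_total = 6599.0 + 7695.99 = 14294.99 mm^3


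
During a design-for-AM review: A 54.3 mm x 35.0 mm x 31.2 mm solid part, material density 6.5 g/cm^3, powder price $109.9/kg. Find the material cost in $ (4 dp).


V = 54.3 * 35.0 * 31.2 = 59295.6 mm^3 = 59.2956 cm^3
Mass = 59.2956 * 6.5 / 1000 = 0.3854214 kg
Cost = 0.3854214 * 109.9 = 42.3578 $


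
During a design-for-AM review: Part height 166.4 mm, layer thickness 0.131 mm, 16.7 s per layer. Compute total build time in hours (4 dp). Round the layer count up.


Layers = ceil(166.4/0.131) = 1271
t = 1271 * 16.7 / 3600 = 5.896 hrs


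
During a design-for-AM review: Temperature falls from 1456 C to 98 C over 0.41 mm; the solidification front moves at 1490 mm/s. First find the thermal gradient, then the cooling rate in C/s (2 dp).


G = (1456-98)/0.41 = 3312.19512195 C/mm
CR = 3312.19512195 * 1490 = 4935170.73 C/s


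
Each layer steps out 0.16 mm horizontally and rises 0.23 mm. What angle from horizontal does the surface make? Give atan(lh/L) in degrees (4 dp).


angle = atan(0.23/0.16) = 55.1755 degrees


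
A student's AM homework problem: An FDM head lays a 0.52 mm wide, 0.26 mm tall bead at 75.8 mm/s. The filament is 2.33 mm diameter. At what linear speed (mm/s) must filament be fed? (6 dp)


Q = 0.52 * 0.26 * 75.8 = 10.24816 mm^3/s
A_fil = pi*(2.33/2)^2 = 4.26384809 mm^2
v_feed = 10.24816 / 4.26384809 = 2.4035 mm/s


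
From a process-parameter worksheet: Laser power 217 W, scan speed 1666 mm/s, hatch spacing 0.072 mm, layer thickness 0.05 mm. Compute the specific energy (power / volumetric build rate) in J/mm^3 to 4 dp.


Build rate = 1666 * 0.072 * 0.05 = 5.9976 mm^3/s
SE = 217 / 5.9976 = 36.1811 J/mm^3


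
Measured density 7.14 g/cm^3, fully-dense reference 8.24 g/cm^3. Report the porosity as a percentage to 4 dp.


Porosity = (1-7.14/8.24)*100 = 13.3495 %


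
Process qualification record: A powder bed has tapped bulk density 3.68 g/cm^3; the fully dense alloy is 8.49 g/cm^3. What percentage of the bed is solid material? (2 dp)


Packing = (3.68/8.49)*100 = 43.35 %


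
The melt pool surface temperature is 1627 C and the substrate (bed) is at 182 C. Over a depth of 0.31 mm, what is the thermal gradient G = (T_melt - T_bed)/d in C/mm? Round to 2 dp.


G = (1627-182)/0.31 = 4661.29 C/mm


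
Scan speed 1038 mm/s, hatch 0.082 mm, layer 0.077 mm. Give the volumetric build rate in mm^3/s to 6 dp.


Rate = 1038 * 0.082 * 0.077 = 6.553932 mm^3/s


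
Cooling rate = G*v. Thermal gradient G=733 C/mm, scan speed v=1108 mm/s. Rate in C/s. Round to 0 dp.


CR = 733 * 1108 = 812164 C/s


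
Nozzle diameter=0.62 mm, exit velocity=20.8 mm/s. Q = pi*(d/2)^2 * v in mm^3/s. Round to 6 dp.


A = pi*(0.62/2)^2 = 0.30190705 mm^2
Q = 0.30190705 * 20.8 = 6.279667 mm^3/s


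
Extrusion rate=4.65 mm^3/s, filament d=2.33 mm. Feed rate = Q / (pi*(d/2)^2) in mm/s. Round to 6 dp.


A = pi*(2.33/2)^2 = 4.263848
v = 4.65 / 4.263848 = 1.090564 mm/s


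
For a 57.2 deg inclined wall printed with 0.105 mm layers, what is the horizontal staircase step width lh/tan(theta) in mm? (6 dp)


step = 0.105 / tan(57.2) = 0.067668 mm


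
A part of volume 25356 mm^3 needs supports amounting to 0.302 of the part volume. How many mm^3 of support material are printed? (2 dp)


V_support = 25356 * 0.302 = 7657.51 mm^3


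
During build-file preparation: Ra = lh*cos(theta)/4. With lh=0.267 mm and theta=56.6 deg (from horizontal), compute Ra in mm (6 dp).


Ra = 0.267 * cos(56.6) / 4 = 0.036745 mm


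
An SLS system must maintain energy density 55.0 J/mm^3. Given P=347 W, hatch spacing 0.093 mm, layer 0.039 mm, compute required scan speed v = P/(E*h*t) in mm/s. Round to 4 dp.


v = 347 / (55.0*0.093*0.039) = 1739.4792 mm/s


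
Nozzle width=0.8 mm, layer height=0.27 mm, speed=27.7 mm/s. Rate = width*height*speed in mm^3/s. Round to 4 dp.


Rate = 0.8 * 0.27 * 27.7 = 5.9832 mm^3/s


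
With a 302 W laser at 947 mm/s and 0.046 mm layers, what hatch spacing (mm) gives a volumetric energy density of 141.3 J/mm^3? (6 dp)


h = 302 / (141.3*947*0.046) = 0.049063 mm


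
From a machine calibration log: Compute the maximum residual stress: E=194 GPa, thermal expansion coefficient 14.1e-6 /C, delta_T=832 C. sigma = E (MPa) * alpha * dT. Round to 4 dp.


sigma = 194*1000 * 14.1e-6 * 832 = 2275.8528 MPa
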